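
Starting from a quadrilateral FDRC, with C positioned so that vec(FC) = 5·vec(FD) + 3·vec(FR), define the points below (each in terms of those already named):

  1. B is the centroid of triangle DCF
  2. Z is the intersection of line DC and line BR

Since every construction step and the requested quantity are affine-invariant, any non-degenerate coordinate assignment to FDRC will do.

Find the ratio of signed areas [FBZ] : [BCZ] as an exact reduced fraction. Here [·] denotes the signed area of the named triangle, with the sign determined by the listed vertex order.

[FBZ]:[BCZ] = 1/2

Work in coordinates with F = (0, 0), D = (1, 0), R = (0, 1), C = (5, 3).
1. B is the centroid of triangle DCF ⇒ B = (2, 1)
2. Z is the intersection of line DC and line BR ⇒ Z = (7/3, 1)
2·[FBZ] = -1/3, 2·[BCZ] = -2/3
[FBZ]:[BCZ] = -1/3:-2/3 = 1/2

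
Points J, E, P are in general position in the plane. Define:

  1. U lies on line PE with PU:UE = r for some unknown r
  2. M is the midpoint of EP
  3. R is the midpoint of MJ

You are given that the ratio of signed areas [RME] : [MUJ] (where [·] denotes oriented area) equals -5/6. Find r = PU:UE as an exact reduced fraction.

r = 1/4

Choose coordinates J = (0, 0), E = (1, 0), P = (0, 1).
1. With PU:UE = r, write λ = r/(r+1) so U = P + λ·(E−P); U is affine-linear in λ
2. M is the midpoint of EP ⇒ M = (1/2, 1/2)
3. R is the midpoint of MJ ⇒ R = (1/4, 1/4)
Every point depending on U is an affine combination of U and λ-independent points, so each such coordinate is linear in λ; the λ² term in each signed area is a multiple of (E−P)×(E−P) = 0, so 2·[RME] and 2·[MUJ] are each linear in λ. Evaluating at λ=0 and λ=1:
  2·[RME] = -1/4,   2·[MUJ] = −λ + 1/2
So [RME]:[MUJ] = (-1/4) / (−λ + 1/2). Setting this equal to -5/6:
  -1/4 = -5/6·(−λ + 1/2)  ⇒  λ = 1/5
Then r = λ/(1−λ) = (1/5)/(4/5) = 1/4. Check: with r = 1/4, U = (1/5, 4/5) and [RME]:[MUJ] = -5/6 as required.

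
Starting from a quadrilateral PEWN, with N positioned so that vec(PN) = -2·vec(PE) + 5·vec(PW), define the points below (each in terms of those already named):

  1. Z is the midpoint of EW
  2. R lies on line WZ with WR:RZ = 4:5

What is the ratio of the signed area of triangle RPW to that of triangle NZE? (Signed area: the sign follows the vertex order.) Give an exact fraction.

[RPW]:[NZE] = -2/9

Set P = (0, 0), E = (1, 0), W = (0, 1), N = (-2, 5); any affine frame gives the same invariant.
1. Z is the midpoint of EW ⇒ Z = (1/2, 1/2)
2. R lies on line WZ with WR:RZ = 4:5 ⇒ R = (2/9, 7/9)
2·[RPW] = -2/9, 2·[NZE] = 1
[RPW]:[NZE] = -2/9:1 = -2/9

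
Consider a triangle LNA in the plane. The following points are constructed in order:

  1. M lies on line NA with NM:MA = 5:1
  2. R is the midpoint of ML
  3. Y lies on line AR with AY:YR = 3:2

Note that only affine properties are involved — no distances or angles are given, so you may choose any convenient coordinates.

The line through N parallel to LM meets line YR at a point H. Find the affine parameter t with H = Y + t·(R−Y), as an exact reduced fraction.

Choose coordinates L = (0, 0), N = (1, 0), A = (0, 1).
1. M lies on line NA with NM:MA = 5:1 ⇒ M = (1/6, 5/6)
2. R is the midpoint of ML ⇒ R = (1/12, 5/12)
3. Y lies on line AR with AY:YR = 3:2 ⇒ Y = (1/20, 13/20)
through N parallel to LM: direction (1/6, 5/6); meets YR at H = (1/2, -5/2)
H = Y + t·(R−Y) with t = 27/2

t = 27/2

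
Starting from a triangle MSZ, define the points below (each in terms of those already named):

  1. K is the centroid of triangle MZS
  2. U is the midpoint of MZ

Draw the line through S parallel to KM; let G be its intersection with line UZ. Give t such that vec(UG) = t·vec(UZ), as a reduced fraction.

Work in coordinates with M = (0, 0), S = (1, 0), Z = (0, 1).
1. K is the centroid of triangle MZS ⇒ K = (1/3, 1/3)
2. U is the midpoint of MZ ⇒ U = (0, 1/2)
through S parallel to KM: direction (-1/3, -1/3); meets UZ at G = (0, -1)
G = U + t·(Z−U) with t = -3

t = -3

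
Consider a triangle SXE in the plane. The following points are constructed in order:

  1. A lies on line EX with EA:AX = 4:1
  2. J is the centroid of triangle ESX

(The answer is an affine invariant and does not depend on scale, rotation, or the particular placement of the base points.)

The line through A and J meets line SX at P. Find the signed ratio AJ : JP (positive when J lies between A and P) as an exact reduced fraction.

Choose coordinates S = (0, 0), X = (1, 0), E = (0, 1).
1. A lies on line EX with EA:AX = 4:1 ⇒ A = (4/5, 1/5)
2. J is the centroid of triangle ESX ⇒ J = (1/3, 1/3)
line AJ meets SX at P = (3/2, 0)
J = A + t·(P−A) with t = -2/3, so AJ:JP = -2/3:5/3

AJ:JP = -2/5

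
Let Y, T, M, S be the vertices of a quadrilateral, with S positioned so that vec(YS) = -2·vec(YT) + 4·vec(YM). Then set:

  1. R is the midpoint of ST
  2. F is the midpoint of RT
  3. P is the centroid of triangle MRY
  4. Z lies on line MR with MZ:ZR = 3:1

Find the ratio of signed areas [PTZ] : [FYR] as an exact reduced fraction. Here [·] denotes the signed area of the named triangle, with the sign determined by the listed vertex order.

Assign Y = (0, 0), T = (1, 0), M = (0, 1), S = (-2, 4) — the answer is frame-independent, so this choice is without loss of generality.
1. R is the midpoint of ST ⇒ R = (-1/2, 2)
2. F is the midpoint of RT ⇒ F = (1/4, 1)
3. P is the centroid of triangle MRY ⇒ P = (-1/6, 1)
4. Z lies on line MR with MZ:ZR = 3:1 ⇒ Z = (-3/8, 7/4)
2·[PTZ] = 2/3, 2·[FYR] = -1
[PTZ]:[FYR] = 2/3:-1 = -2/3

[PTZ]:[FYR] = -2/3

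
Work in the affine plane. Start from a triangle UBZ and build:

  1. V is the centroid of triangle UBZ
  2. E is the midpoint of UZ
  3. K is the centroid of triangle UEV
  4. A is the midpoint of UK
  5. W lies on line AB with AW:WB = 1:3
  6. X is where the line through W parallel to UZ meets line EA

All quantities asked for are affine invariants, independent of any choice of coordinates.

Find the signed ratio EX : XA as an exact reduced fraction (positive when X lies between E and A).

EX:XA = -21/17

Assign U = (0, 0), B = (1, 0), Z = (0, 1) — the answer is frame-independent, so this choice is without loss of generality.
1. V is the centroid of triangle UBZ ⇒ V = (1/3, 1/3)
2. E is the midpoint of UZ ⇒ E = (0, 1/2)
3. K is the centroid of triangle UEV ⇒ K = (1/9, 5/18)
4. A is the midpoint of UK ⇒ A = (1/18, 5/36)
5. W lies on line AB with AW:WB = 1:3 ⇒ W = (7/24, 5/48)
6. X is where the line through W parallel to UZ meets line EA ⇒ X = (7/24, -67/48)
X = E + t·(A−E) with t = 21/4, so EX:XA = t:(1−t) = 21/4:-17/4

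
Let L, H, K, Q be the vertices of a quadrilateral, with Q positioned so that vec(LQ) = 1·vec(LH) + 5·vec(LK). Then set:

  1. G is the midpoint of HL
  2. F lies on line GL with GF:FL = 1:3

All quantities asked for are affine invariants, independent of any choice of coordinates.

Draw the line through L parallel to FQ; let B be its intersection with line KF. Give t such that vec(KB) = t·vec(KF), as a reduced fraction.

t = 1/4

Set L = (0, 0), H = (1, 0), K = (0, 1), Q = (1, 5); any affine frame gives the same invariant.
1. G is the midpoint of HL ⇒ G = (1/2, 0)
2. F lies on line GL with GF:FL = 1:3 ⇒ F = (3/8, 0)
through L parallel to FQ: direction (5/8, 5); meets KF at B = (3/32, 3/4)
B = K + t·(F−K) with t = 1/4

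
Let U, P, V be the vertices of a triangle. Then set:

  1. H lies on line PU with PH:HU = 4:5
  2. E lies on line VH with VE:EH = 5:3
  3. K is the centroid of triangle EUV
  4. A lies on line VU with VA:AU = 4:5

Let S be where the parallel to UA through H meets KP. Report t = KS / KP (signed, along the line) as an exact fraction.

Work in coordinates with U = (0, 0), P = (1, 0), V = (0, 1).
1. H lies on line PU with PH:HU = 4:5 ⇒ H = (5/9, 0)
2. E lies on line VH with VE:EH = 5:3 ⇒ E = (25/72, 3/8)
3. K is the centroid of triangle EUV ⇒ K = (25/216, 11/24)
4. A lies on line VU with VA:AU = 4:5 ⇒ A = (0, 5/9)
through H parallel to UA: direction (0, 5/9); meets KP at S = (5/9, 44/191)
S = K + t·(P−K) with t = 95/191

t = 95/191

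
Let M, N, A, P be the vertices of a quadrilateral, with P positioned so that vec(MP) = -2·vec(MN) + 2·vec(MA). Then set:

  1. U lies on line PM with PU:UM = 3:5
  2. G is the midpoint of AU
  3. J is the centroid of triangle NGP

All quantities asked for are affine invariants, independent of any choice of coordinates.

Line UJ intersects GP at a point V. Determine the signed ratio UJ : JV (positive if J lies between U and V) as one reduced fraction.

Choose coordinates M = (0, 0), N = (1, 0), A = (0, 1), P = (-2, 2).
1. U lies on line PM with PU:UM = 3:5 ⇒ U = (-5/4, 5/4)
2. G is the midpoint of AU ⇒ G = (-5/8, 9/8)
3. J is the centroid of triangle NGP ⇒ J = (-13/24, 25/24)
line UJ meets GP at V = (-29/64, 65/64)
J = U + t·(V−U) with t = 8/9, so UJ:JV = 8/9:1/9

UJ:JV = 8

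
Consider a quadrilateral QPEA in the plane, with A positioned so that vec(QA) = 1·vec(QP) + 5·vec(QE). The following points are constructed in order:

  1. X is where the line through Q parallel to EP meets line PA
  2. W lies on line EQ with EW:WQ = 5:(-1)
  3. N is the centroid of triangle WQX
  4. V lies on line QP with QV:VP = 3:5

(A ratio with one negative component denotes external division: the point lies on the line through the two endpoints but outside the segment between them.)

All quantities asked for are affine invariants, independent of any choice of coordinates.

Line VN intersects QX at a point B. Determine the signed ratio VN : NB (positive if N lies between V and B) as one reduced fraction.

VN:NB = -11/2

Choose coordinates Q = (0, 0), P = (1, 0), E = (0, 1), A = (1, 5).
1. X is where the line through Q parallel to EP meets line PA ⇒ X = (1, -1)
2. W lies on line EQ with EW:WQ = 5:(-1) ⇒ W = (0, -1/4)
3. N is the centroid of triangle WQX ⇒ N = (1/3, -5/12)
4. V lies on line QP with QV:VP = 3:5 ⇒ V = (3/8, 0)
line VN meets QX at B = (15/44, -15/44)
N = V + t·(B−V) with t = 11/9, so VN:NB = 11/9:-2/9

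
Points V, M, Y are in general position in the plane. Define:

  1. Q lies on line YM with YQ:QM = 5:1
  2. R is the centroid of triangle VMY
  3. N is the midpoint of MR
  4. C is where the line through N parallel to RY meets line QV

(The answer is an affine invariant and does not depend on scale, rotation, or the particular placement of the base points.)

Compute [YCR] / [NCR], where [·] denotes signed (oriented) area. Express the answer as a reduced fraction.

Assign V = (0, 0), M = (1, 0), Y = (0, 1) — the answer is frame-independent, so this choice is without loss of generality.
1. Q lies on line YM with YQ:QM = 5:1 ⇒ Q = (5/6, 1/6)
2. R is the centroid of triangle VMY ⇒ R = (1/3, 1/3)
3. N is the midpoint of MR ⇒ N = (2/3, 1/6)
4. C is where the line through N parallel to RY meets line QV ⇒ C = (15/22, 3/22)
2·[YCR] = -1/6, 2·[NCR] = -1/132
[YCR]:[NCR] = -1/6:-1/132 = 22

[YCR]:[NCR] = 22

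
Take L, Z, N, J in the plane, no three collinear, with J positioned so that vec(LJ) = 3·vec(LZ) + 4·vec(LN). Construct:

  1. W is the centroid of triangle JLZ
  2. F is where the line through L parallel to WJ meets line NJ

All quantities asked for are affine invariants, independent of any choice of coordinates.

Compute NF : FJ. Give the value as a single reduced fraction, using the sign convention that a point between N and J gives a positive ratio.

Set L = (0, 0), Z = (1, 0), N = (0, 1), J = (3, 4); any affine frame gives the same invariant.
1. W is the centroid of triangle JLZ ⇒ W = (4/3, 4/3)
2. F is where the line through L parallel to WJ meets line NJ ⇒ F = (5/3, 8/3)
F = N + t·(J−N) with t = 5/9, so NF:FJ = t:(1−t) = 5/9:4/9

NF:FJ = 5/4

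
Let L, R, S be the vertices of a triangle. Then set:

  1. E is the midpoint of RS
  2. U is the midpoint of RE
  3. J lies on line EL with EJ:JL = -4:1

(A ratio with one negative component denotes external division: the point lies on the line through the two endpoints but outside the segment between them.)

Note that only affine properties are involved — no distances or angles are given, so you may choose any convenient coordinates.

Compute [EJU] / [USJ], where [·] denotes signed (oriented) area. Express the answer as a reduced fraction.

[EJU]:[USJ] = 1/3

Choose coordinates L = (0, 0), R = (1, 0), S = (0, 1).
1. E is the midpoint of RS ⇒ E = (1/2, 1/2)
2. U is the midpoint of RE ⇒ U = (3/4, 1/4)
3. J lies on line EL with EJ:JL = -4:1 ⇒ J = (-1/6, -1/6)
2·[EJU] = 1/3, 2·[USJ] = 1
[EJU]:[USJ] = 1/3:1 = 1/3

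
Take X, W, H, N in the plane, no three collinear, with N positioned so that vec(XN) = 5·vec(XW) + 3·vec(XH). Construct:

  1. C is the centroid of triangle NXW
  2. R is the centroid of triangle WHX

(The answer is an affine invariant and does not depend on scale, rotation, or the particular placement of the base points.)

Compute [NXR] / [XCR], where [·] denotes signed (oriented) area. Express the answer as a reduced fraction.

Set X = (0, 0), W = (1, 0), H = (0, 1), N = (5, 3); any affine frame gives the same invariant.
1. C is the centroid of triangle NXW ⇒ C = (2, 1)
2. R is the centroid of triangle WHX ⇒ R = (1/3, 1/3)
2·[NXR] = -2/3, 2·[XCR] = 1/3
[NXR]:[XCR] = -2/3:1/3 = -2

[NXR]:[XCR] = -2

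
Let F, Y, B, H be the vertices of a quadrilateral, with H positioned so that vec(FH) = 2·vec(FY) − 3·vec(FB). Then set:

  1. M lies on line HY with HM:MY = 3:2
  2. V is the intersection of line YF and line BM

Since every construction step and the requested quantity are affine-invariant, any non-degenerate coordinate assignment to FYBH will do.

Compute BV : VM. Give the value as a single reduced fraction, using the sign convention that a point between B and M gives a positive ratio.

BV:VM = 5/6

Work in coordinates with F = (0, 0), Y = (1, 0), B = (0, 1), H = (2, -3).
1. M lies on line HY with HM:MY = 3:2 ⇒ M = (7/5, -6/5)
2. V is the intersection of line YF and line BM ⇒ V = (7/11, 0)
V = B + t·(M−B) with t = 5/11, so BV:VM = t:(1−t) = 5/11:6/11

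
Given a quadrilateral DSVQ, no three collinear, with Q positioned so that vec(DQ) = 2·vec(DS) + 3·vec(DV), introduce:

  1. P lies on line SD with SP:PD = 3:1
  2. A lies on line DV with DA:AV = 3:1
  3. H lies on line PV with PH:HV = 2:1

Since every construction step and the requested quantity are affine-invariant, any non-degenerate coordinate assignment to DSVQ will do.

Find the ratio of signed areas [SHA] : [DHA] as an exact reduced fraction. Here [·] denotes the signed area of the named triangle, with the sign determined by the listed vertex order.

[SHA]:[DHA] = -1/3

Assign D = (0, 0), S = (1, 0), V = (0, 1), Q = (2, 3) — the answer is frame-independent, so this choice is without loss of generality.
1. P lies on line SD with SP:PD = 3:1 ⇒ P = (1/4, 0)
2. A lies on line DV with DA:AV = 3:1 ⇒ A = (0, 3/4)
3. H lies on line PV with PH:HV = 2:1 ⇒ H = (1/12, 2/3)
2·[SHA] = -1/48, 2·[DHA] = 1/16
[SHA]:[DHA] = -1/48:1/16 = -1/3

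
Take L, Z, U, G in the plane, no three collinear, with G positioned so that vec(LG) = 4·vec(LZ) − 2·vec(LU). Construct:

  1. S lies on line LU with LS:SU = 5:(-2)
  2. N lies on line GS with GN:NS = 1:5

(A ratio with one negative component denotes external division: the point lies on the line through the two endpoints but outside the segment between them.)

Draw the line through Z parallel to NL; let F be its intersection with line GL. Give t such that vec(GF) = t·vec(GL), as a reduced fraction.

Work in coordinates with L = (0, 0), Z = (1, 0), U = (0, 1), G = (4, -2).
1. S lies on line LU with LS:SU = 5:(-2) ⇒ S = (0, 5/3)
2. N lies on line GS with GN:NS = 1:5 ⇒ N = (10/3, -25/18)
through Z parallel to NL: direction (-10/3, 25/18); meets GL at F = (-5, 5/2)
F = G + t·(L−G) with t = 9/4

t = 9/4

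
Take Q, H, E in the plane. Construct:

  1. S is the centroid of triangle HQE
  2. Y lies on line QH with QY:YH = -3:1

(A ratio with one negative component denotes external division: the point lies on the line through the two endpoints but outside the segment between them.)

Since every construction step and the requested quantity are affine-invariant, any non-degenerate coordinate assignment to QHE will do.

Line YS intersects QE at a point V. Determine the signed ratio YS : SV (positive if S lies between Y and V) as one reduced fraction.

YS:SV = 7/2

Work in coordinates with Q = (0, 0), H = (1, 0), E = (0, 1).
1. S is the centroid of triangle HQE ⇒ S = (1/3, 1/3)
2. Y lies on line QH with QY:YH = -3:1 ⇒ Y = (3/2, 0)
line YS meets QE at V = (0, 3/7)
S = Y + t·(V−Y) with t = 7/9, so YS:SV = 7/9:2/9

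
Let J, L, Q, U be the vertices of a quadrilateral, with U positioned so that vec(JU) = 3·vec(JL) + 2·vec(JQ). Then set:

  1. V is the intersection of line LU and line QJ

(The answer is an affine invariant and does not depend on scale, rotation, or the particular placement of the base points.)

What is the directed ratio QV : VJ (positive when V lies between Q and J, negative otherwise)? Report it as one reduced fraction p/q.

Choose coordinates J = (0, 0), L = (1, 0), Q = (0, 1), U = (3, 2).
1. V is the intersection of line LU and line QJ ⇒ V = (0, -1)
V = Q + t·(J−Q) with t = 2, so QV:VJ = t:(1−t) = 2:-1

QV:VJ = -2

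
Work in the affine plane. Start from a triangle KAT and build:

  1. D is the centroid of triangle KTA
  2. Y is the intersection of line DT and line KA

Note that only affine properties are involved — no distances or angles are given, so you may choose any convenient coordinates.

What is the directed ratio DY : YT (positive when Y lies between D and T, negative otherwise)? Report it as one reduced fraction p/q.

Assign K = (0, 0), A = (1, 0), T = (0, 1) — the answer is frame-independent, so this choice is without loss of generality.
1. D is the centroid of triangle KTA ⇒ D = (1/3, 1/3)
2. Y is the intersection of line DT and line KA ⇒ Y = (1/2, 0)
Y = D + t·(T−D) with t = -1/2, so DY:YT = t:(1−t) = -1/2:3/2

DY:YT = -1/3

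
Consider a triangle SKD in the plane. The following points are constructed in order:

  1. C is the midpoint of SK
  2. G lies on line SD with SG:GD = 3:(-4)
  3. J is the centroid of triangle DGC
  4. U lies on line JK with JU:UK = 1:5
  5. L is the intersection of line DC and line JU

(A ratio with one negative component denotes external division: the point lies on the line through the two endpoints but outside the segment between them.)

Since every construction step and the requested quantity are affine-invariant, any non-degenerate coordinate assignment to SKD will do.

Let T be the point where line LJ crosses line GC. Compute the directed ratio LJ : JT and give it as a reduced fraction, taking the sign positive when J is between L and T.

LJ:JT = -13/7

Set S = (0, 0), K = (1, 0), D = (0, 1); any affine frame gives the same invariant.
1. C is the midpoint of SK ⇒ C = (1/2, 0)
2. G lies on line SD with SG:GD = 3:(-4) ⇒ G = (0, -3)
3. J is the centroid of triangle DGC ⇒ J = (1/6, -2/3)
4. U lies on line JK with JU:UK = 1:5 ⇒ U = (11/36, -5/9)
5. L is the intersection of line DC and line JU ⇒ L = (9/14, -2/7)
line LJ meets GC at T = (11/26, -6/13)
J = L + t·(T−L) with t = 13/6, so LJ:JT = 13/6:-7/6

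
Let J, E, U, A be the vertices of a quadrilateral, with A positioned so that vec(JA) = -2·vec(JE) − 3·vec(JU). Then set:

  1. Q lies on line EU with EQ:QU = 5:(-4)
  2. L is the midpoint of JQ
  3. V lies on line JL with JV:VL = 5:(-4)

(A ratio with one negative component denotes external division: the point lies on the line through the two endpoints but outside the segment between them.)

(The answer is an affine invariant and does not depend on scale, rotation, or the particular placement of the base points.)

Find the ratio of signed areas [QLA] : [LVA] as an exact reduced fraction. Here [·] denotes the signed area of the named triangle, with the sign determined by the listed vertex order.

[QLA]:[LVA] = -1/4

Work in coordinates with J = (0, 0), E = (1, 0), U = (0, 1), A = (-2, -3).
1. Q lies on line EU with EQ:QU = 5:(-4) ⇒ Q = (-4, 5)
2. L is the midpoint of JQ ⇒ L = (-2, 5/2)
3. V lies on line JL with JV:VL = 5:(-4) ⇒ V = (-10, 25/2)
2·[QLA] = -11, 2·[LVA] = 44
[QLA]:[LVA] = -11:44 = -1/4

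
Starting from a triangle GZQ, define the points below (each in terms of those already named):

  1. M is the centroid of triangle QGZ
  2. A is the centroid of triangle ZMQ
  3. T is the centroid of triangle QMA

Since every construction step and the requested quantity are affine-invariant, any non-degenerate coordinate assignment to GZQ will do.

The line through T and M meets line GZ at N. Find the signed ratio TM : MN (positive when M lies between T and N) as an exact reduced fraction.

Assign G = (0, 0), Z = (1, 0), Q = (0, 1) — the answer is frame-independent, so this choice is without loss of generality.
1. M is the centroid of triangle QGZ ⇒ M = (1/3, 1/3)
2. A is the centroid of triangle ZMQ ⇒ A = (4/9, 4/9)
3. T is the centroid of triangle QMA ⇒ T = (7/27, 16/27)
line TM meets GZ at N = (3/7, 0)
M = T + t·(N−T) with t = 7/16, so TM:MN = 7/16:9/16

TM:MN = 7/9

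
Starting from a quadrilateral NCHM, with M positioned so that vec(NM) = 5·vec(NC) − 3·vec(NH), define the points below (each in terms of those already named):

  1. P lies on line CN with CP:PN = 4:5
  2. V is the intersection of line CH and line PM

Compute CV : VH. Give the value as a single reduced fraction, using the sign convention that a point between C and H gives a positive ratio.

CV:VH = -12/25

Work in coordinates with N = (0, 0), C = (1, 0), H = (0, 1), M = (5, -3).
1. P lies on line CN with CP:PN = 4:5 ⇒ P = (5/9, 0)
2. V is the intersection of line CH and line PM ⇒ V = (25/13, -12/13)
V = C + t·(H−C) with t = -12/13, so CV:VH = t:(1−t) = -12/13:25/13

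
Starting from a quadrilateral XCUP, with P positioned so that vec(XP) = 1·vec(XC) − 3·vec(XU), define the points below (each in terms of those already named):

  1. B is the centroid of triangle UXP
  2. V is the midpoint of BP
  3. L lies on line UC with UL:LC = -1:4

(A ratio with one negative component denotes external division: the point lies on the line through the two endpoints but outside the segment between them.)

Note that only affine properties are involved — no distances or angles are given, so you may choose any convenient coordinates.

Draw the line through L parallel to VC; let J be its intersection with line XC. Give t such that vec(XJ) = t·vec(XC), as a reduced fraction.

Set X = (0, 0), C = (1, 0), U = (0, 1), P = (1, -3); any affine frame gives the same invariant.
1. B is the centroid of triangle UXP ⇒ B = (1/3, -2/3)
2. V is the midpoint of BP ⇒ V = (2/3, -11/6)
3. L lies on line UC with UL:LC = -1:4 ⇒ L = (-1/3, 4/3)
through L parallel to VC: direction (1/3, 11/6); meets XC at J = (-19/33, 0)
J = X + t·(C−X) with t = -19/33

t = -19/33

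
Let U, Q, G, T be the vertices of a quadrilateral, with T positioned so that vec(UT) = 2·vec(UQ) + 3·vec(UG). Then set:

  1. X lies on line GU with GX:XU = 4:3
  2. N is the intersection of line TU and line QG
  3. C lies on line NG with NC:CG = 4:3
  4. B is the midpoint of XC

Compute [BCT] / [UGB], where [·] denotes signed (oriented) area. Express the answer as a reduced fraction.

Set U = (0, 0), Q = (1, 0), G = (0, 1), T = (2, 3); any affine frame gives the same invariant.
1. X lies on line GU with GX:XU = 4:3 ⇒ X = (0, 3/7)
2. N is the intersection of line TU and line QG ⇒ N = (2/5, 3/5)
3. C lies on line NG with NC:CG = 4:3 ⇒ C = (6/35, 29/35)
4. B is the midpoint of XC ⇒ B = (3/35, 22/35)
2·[BCT] = -44/245, 2·[UGB] = -3/35
[BCT]:[UGB] = -44/245:-3/35 = 44/21

[BCT]:[UGB] = 44/21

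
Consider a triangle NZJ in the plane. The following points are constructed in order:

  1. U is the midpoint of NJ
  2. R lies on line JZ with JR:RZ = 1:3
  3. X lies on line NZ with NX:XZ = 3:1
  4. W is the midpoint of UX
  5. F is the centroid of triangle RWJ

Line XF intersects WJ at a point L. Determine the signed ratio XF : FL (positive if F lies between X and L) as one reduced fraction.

XF:FL = 5

Assign N = (0, 0), Z = (1, 0), J = (0, 1) — the answer is frame-independent, so this choice is without loss of generality.
1. U is the midpoint of NJ ⇒ U = (0, 1/2)
2. R lies on line JZ with JR:RZ = 1:3 ⇒ R = (1/4, 3/4)
3. X lies on line NZ with NX:XZ = 3:1 ⇒ X = (3/4, 0)
4. W is the midpoint of UX ⇒ W = (3/8, 1/4)
5. F is the centroid of triangle RWJ ⇒ F = (5/24, 2/3)
line XF meets WJ at L = (1/10, 4/5)
F = X + t·(L−X) with t = 5/6, so XF:FL = 5/6:1/6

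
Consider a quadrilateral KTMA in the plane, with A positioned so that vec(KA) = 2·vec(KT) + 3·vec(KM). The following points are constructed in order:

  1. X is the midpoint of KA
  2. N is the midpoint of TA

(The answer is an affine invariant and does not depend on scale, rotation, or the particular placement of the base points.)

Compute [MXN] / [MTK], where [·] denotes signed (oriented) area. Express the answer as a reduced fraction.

Set K = (0, 0), T = (1, 0), M = (0, 1), A = (2, 3); any affine frame gives the same invariant.
1. X is the midpoint of KA ⇒ X = (1, 3/2)
2. N is the midpoint of TA ⇒ N = (3/2, 3/2)
2·[MXN] = -1/4, 2·[MTK] = -1
[MXN]:[MTK] = -1/4:-1 = 1/4

[MXN]:[MTK] = 1/4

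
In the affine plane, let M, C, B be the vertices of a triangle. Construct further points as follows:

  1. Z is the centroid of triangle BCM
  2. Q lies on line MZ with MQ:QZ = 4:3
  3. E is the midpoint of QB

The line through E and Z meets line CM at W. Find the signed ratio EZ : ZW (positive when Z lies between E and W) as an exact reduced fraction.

Set M = (0, 0), C = (1, 0), B = (0, 1); any affine frame gives the same invariant.
1. Z is the centroid of triangle BCM ⇒ Z = (1/3, 1/3)
2. Q lies on line MZ with MQ:QZ = 4:3 ⇒ Q = (4/21, 4/21)
3. E is the midpoint of QB ⇒ E = (2/21, 25/42)
line EZ meets CM at W = (7/11, 0)
Z = E + t·(W−E) with t = 11/25, so EZ:ZW = 11/25:14/25

EZ:ZW = 11/14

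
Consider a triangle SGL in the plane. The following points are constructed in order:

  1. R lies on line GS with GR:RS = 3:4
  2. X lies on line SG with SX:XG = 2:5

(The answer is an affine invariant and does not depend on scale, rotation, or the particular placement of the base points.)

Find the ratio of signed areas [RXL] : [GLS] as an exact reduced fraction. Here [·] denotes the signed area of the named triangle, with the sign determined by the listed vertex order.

Work in coordinates with S = (0, 0), G = (1, 0), L = (0, 1).
1. R lies on line GS with GR:RS = 3:4 ⇒ R = (4/7, 0)
2. X lies on line SG with SX:XG = 2:5 ⇒ X = (2/7, 0)
2·[RXL] = -2/7, 2·[GLS] = 1
[RXL]:[GLS] = -2/7:1 = -2/7

[RXL]:[GLS] = -2/7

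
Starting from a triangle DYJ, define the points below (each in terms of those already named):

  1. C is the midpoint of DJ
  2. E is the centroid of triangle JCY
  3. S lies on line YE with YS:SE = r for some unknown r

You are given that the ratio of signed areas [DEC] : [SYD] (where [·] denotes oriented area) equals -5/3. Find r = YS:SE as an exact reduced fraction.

Set D = (0, 0), Y = (1, 0), J = (0, 1); any affine frame gives the same invariant.
1. C is the midpoint of DJ ⇒ C = (0, 1/2)
2. E is the centroid of triangle JCY ⇒ E = (1/3, 1/2)
3. With YS:SE = r, write λ = r/(r+1) so S = Y + λ·(E−Y); S is affine-linear in λ
Every point depending on S is an affine combination of S and λ-independent points, so each such coordinate is linear in λ; the λ² term in each signed area is a multiple of (E−Y)×(E−Y) = 0, so 2·[DEC] and 2·[SYD] are each linear in λ. Evaluating at λ=0 and λ=1:
  2·[DEC] = 1/6,   2·[SYD] = -1/2·λ
So [DEC]:[SYD] = (1/6) / (-1/2·λ). Setting this equal to -5/3:
  1/6 = -5/3·(-1/2·λ)  ⇒  λ = 1/5
Then r = λ/(1−λ) = (1/5)/(4/5) = 1/4. Check: with r = 1/4, S = (13/15, 1/10) and [DEC]:[SYD] = -5/3 as required.

r = 1/4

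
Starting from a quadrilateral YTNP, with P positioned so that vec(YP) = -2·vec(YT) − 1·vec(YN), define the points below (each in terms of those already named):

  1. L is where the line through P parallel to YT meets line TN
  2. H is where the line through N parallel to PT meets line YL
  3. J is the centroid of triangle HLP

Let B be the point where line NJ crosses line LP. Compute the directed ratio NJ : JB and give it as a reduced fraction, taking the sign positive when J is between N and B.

NJ:JB = 11/4

Choose coordinates Y = (0, 0), T = (1, 0), N = (0, 1), P = (-2, -1).
1. L is where the line through P parallel to YT meets line TN ⇒ L = (2, -1)
2. H is where the line through N parallel to PT meets line YL ⇒ H = (-6/5, 3/5)
3. J is the centroid of triangle HLP ⇒ J = (-2/5, -7/15)
line NJ meets LP at B = (-6/11, -1)
J = N + t·(B−N) with t = 11/15, so NJ:JB = 11/15:4/15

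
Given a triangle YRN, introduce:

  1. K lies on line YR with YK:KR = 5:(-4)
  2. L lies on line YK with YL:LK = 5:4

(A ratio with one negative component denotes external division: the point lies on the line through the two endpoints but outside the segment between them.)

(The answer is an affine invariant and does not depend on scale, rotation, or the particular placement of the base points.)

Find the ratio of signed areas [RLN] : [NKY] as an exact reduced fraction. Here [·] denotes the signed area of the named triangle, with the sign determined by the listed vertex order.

[RLN]:[NKY] = -16/45

Assign Y = (0, 0), R = (1, 0), N = (0, 1) — the answer is frame-independent, so this choice is without loss of generality.
1. K lies on line YR with YK:KR = 5:(-4) ⇒ K = (5, 0)
2. L lies on line YK with YL:LK = 5:4 ⇒ L = (25/9, 0)
2·[RLN] = 16/9, 2·[NKY] = -5
[RLN]:[NKY] = 16/9:-5 = -16/45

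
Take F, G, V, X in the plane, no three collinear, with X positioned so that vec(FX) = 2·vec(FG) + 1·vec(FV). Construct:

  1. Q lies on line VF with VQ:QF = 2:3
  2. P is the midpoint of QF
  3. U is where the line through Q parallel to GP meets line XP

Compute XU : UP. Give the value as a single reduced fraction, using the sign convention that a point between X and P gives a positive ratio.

Work in coordinates with F = (0, 0), G = (1, 0), V = (0, 1), X = (2, 1).
1. Q lies on line VF with VQ:QF = 2:3 ⇒ Q = (0, 3/5)
2. P is the midpoint of QF ⇒ P = (0, 3/10)
3. U is where the line through Q parallel to GP meets line XP ⇒ U = (6/13, 6/13)
U = X + t·(P−X) with t = 10/13, so XU:UP = t:(1−t) = 10/13:3/13

XU:UP = 10/3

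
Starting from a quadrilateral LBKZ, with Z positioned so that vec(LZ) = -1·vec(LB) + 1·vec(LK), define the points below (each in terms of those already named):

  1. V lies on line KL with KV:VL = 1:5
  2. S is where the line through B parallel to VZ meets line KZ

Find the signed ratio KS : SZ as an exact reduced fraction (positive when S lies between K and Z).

Choose coordinates L = (0, 0), B = (1, 0), K = (0, 1), Z = (-1, 1).
1. V lies on line KL with KV:VL = 1:5 ⇒ V = (0, 5/6)
2. S is where the line through B parallel to VZ meets line KZ ⇒ S = (-5, 1)
S = K + t·(Z−K) with t = 5, so KS:SZ = t:(1−t) = 5:-4

KS:SZ = -5/4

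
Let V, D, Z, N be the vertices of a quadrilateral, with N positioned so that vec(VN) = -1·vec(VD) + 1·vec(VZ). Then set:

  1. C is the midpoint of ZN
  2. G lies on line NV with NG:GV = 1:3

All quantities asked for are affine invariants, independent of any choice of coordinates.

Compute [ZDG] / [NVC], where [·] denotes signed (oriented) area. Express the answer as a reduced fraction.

Choose coordinates V = (0, 0), D = (1, 0), Z = (0, 1), N = (-1, 1).
1. C is the midpoint of ZN ⇒ C = (-1/2, 1)
2. G lies on line NV with NG:GV = 1:3 ⇒ G = (-3/4, 3/4)
2·[ZDG] = -1, 2·[NVC] = 1/2
[ZDG]:[NVC] = -1:1/2 = -2

[ZDG]:[NVC] = -2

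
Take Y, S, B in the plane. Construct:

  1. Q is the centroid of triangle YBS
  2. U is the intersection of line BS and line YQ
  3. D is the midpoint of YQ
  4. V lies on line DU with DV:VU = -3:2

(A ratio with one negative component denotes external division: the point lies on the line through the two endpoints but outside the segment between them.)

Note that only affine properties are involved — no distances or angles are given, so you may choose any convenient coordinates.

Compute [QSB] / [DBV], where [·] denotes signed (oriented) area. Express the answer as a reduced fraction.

Set Y = (0, 0), S = (1, 0), B = (0, 1); any affine frame gives the same invariant.
1. Q is the centroid of triangle YBS ⇒ Q = (1/3, 1/3)
2. U is the intersection of line BS and line YQ ⇒ U = (1/2, 1/2)
3. D is the midpoint of YQ ⇒ D = (1/6, 1/6)
4. V lies on line DU with DV:VU = -3:2 ⇒ V = (7/6, 7/6)
2·[QSB] = 1/3, 2·[DBV] = -1
[QSB]:[DBV] = 1/3:-1 = -1/3

[QSB]:[DBV] = -1/3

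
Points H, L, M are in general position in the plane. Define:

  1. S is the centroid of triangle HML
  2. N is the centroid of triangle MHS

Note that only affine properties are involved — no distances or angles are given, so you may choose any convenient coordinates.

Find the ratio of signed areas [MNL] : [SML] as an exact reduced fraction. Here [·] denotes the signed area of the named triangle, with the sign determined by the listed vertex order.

Work in coordinates with H = (0, 0), L = (1, 0), M = (0, 1).
1. S is the centroid of triangle HML ⇒ S = (1/3, 1/3)
2. N is the centroid of triangle MHS ⇒ N = (1/9, 4/9)
2·[MNL] = 4/9, 2·[SML] = -1/3
[MNL]:[SML] = 4/9:-1/3 = -4/3

[MNL]:[SML] = -4/3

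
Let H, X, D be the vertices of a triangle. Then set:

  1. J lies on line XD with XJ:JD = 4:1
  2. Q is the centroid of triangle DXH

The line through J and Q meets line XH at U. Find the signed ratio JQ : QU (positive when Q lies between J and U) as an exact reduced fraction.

JQ:QU = 7/5

Set H = (0, 0), X = (1, 0), D = (0, 1); any affine frame gives the same invariant.
1. J lies on line XD with XJ:JD = 4:1 ⇒ J = (1/5, 4/5)
2. Q is the centroid of triangle DXH ⇒ Q = (1/3, 1/3)
line JQ meets XH at U = (3/7, 0)
Q = J + t·(U−J) with t = 7/12, so JQ:QU = 7/12:5/12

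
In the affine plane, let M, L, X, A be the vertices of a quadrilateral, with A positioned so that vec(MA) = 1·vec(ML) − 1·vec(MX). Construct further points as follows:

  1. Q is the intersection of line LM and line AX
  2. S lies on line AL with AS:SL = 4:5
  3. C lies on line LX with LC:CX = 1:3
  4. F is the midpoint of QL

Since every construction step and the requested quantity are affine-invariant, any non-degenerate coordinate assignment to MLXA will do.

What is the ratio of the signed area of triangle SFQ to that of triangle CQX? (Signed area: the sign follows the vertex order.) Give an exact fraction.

[SFQ]:[CQX] = -10/27

Assign M = (0, 0), L = (1, 0), X = (0, 1), A = (1, -1) — the answer is frame-independent, so this choice is without loss of generality.
1. Q is the intersection of line LM and line AX ⇒ Q = (1/2, 0)
2. S lies on line AL with AS:SL = 4:5 ⇒ S = (1, -5/9)
3. C lies on line LX with LC:CX = 1:3 ⇒ C = (3/4, 1/4)
4. F is the midpoint of QL ⇒ F = (3/4, 0)
2·[SFQ] = 5/36, 2·[CQX] = -3/8
[SFQ]:[CQX] = 5/36:-3/8 = -10/27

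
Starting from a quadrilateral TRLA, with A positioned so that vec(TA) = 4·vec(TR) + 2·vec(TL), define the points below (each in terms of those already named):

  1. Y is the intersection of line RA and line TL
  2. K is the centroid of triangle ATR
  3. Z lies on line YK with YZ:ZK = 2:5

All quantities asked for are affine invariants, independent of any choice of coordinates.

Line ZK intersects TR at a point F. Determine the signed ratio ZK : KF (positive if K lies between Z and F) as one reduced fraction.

ZK:KF = -10/7

Work in coordinates with T = (0, 0), R = (1, 0), L = (0, 1), A = (4, 2).
1. Y is the intersection of line RA and line TL ⇒ Y = (0, -2/3)
2. K is the centroid of triangle ATR ⇒ K = (5/3, 2/3)
3. Z lies on line YK with YZ:ZK = 2:5 ⇒ Z = (10/21, -2/7)
line ZK meets TR at F = (5/6, 0)
K = Z + t·(F−Z) with t = 10/3, so ZK:KF = 10/3:-7/3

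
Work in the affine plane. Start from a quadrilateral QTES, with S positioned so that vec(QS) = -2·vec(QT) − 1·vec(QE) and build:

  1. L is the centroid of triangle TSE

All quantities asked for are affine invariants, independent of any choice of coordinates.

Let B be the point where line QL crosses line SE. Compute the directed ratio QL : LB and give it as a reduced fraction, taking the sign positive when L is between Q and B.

Set Q = (0, 0), T = (1, 0), E = (0, 1), S = (-2, -1); any affine frame gives the same invariant.
1. L is the centroid of triangle TSE ⇒ L = (-1/3, 0)
line QL meets SE at B = (-1, 0)
L = Q + t·(B−Q) with t = 1/3, so QL:LB = 1/3:2/3

QL:LB = 1/2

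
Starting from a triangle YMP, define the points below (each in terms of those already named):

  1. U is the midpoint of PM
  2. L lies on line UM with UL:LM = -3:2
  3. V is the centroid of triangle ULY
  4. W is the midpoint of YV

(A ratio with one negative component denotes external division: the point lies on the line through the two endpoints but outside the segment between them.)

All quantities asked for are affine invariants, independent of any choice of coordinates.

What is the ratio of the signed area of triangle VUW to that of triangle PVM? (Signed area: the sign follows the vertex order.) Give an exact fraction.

[VUW]:[PVM] = 3/4

Assign Y = (0, 0), M = (1, 0), P = (0, 1) — the answer is frame-independent, so this choice is without loss of generality.
1. U is the midpoint of PM ⇒ U = (1/2, 1/2)
2. L lies on line UM with UL:LM = -3:2 ⇒ L = (2, -1)
3. V is the centroid of triangle ULY ⇒ V = (5/6, -1/6)
4. W is the midpoint of YV ⇒ W = (5/12, -1/12)
2·[VUW] = 1/4, 2·[PVM] = 1/3
[VUW]:[PVM] = 1/4:1/3 = 3/4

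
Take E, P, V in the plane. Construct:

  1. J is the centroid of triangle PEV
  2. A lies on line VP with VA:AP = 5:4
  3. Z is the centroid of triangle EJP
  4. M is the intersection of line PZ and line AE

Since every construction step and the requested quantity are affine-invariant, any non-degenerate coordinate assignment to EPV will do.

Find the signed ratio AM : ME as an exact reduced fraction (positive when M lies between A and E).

AM:ME = 16/9

Choose coordinates E = (0, 0), P = (1, 0), V = (0, 1).
1. J is the centroid of triangle PEV ⇒ J = (1/3, 1/3)
2. A lies on line VP with VA:AP = 5:4 ⇒ A = (5/9, 4/9)
3. Z is the centroid of triangle EJP ⇒ Z = (4/9, 1/9)
4. M is the intersection of line PZ and line AE ⇒ M = (1/5, 4/25)
M = A + t·(E−A) with t = 16/25, so AM:ME = t:(1−t) = 16/25:9/25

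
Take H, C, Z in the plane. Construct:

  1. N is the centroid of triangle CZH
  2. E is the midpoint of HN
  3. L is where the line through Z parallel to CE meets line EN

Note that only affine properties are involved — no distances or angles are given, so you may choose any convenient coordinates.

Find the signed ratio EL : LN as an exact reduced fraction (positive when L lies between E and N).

Assign H = (0, 0), C = (1, 0), Z = (0, 1) — the answer is frame-independent, so this choice is without loss of generality.
1. N is the centroid of triangle CZH ⇒ N = (1/3, 1/3)
2. E is the midpoint of HN ⇒ E = (1/6, 1/6)
3. L is where the line through Z parallel to CE meets line EN ⇒ L = (5/6, 5/6)
L = E + t·(N−E) with t = 4, so EL:LN = t:(1−t) = 4:-3

EL:LN = -4/3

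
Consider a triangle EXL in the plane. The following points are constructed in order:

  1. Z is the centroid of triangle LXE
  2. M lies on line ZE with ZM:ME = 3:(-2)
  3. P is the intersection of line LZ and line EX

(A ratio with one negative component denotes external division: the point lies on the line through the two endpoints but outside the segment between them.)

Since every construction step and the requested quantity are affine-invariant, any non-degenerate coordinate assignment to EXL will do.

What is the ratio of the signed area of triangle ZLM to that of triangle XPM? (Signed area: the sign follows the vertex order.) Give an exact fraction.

Work in coordinates with E = (0, 0), X = (1, 0), L = (0, 1).
1. Z is the centroid of triangle LXE ⇒ Z = (1/3, 1/3)
2. M lies on line ZE with ZM:ME = 3:(-2) ⇒ M = (-2/3, -2/3)
3. P is the intersection of line LZ and line EX ⇒ P = (1/2, 0)
2·[ZLM] = 1, 2·[XPM] = 1/3
[ZLM]:[XPM] = 1:1/3 = 3

[ZLM]:[XPM] = 3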